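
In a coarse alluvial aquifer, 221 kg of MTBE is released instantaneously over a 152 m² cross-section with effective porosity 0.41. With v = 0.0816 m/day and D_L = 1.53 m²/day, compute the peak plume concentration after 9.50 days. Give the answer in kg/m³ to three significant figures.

The peak of an instantaneous 1D plume sits at x = vt; there the Gaussian factor is 1 and C_max = M/(n_e·A·√(4πDt)), where n_e·A is the pore area the mass is dissolved in.
√(4πDt) = √(4π × 1.53 × 9.50) = 13.51 m, so C_max = 221/(0.41 × 152 × 13.51) = 0.262 kg/m³.

0.262 kg/m³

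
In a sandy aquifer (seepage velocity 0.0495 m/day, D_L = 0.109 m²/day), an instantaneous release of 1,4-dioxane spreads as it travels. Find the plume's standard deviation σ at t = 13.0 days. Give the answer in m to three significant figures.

Dispersive spreading gives a Gaussian with σ² = 2Dt; advection only shifts the center.
σ = √(2 × 0.109 × 13.0) = 1.68 m.

1.68 m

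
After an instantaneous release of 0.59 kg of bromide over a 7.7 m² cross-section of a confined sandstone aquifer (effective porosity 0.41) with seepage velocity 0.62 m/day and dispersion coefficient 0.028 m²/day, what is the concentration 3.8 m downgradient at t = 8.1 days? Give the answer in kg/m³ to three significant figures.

0.0213 kg/m³

For an instantaneous plane source, C(x,t) = M/(n_e·A·√(4πDt)) · exp(−(x−vt)²/(4Dt)), with n_e·A the pore (flow) area.
Plume center vt = 0.62 × 8.1 = 5.022 m, so the well at 3.8 m is 1.222 m upgradient of the peak.
√(4πDt) = 1.688 m, giving peak height M/(n_e·A·√(4πDt)) = 0.59/(0.41 × 7.7 × 1.688) = 0.1107 kg/m³.
(x−vt)²/(4Dt) = (-1.222)²/(4 × 0.028 × 8.1) = 1.646; exp(−1.646) = 0.1928.
C = 0.1107 × 0.1928 = 0.0213 kg/m³.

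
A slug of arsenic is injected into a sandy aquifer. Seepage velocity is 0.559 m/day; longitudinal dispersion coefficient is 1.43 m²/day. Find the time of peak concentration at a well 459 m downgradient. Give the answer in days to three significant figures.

For the 1D instantaneous-source solution, setting ∂C/∂t = 0 at fixed x gives v²t² + 2Dt − x² = 0, so t = (√(D² + v²x²) − D)/v².
√(D² + v²x²) = √(1.43² + 0.559² × 459²) = 256.6; v² = 0.312481.
t = (256.6 − 1.43)/0.312481 = 817 days (vs. the pure-advection estimate x/v = 821 d).

817 days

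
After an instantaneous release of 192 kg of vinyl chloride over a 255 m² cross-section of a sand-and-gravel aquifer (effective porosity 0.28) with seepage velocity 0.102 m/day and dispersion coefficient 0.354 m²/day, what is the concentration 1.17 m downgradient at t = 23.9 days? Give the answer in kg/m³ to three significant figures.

For an instantaneous plane source, C(x,t) = M/(n_e·A·√(4πDt)) · exp(−(x−vt)²/(4Dt)), with n_e·A the pore (flow) area.
Plume center vt = 0.102 × 23.9 = 2.4378 m, so the well at 1.17 m is 1.2678 m upgradient of the peak.
√(4πDt) = 10.31 m, giving peak height M/(n_e·A·√(4πDt)) = 192/(0.28 × 255 × 10.31) = 0.2608 kg/m³.
(x−vt)²/(4Dt) = (-1.2678)²/(4 × 0.354 × 23.9) = 0.04749; exp(−0.04749) = 0.9536.
C = 0.2608 × 0.9536 = 0.249 kg/m³.

0.249 kg/m³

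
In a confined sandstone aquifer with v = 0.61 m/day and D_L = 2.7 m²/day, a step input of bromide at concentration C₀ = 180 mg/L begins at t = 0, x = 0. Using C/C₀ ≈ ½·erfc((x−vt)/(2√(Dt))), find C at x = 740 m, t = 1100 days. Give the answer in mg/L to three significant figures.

33.4 mg/L

For a continuous step input, C/C₀ ≈ ½·erfc((x−vt)/(2√(Dt))).
vt = 0.61 × 1100 = 671 m and 2√(Dt) = 2√(2.7 × 1100) = 109.0 m.
Argument (x−vt)/(2√(Dt)) = (740 − 671)/109.0 = 0.6330; ½·erfc(0.6330) = 0.1853.
C = 180 × 0.1853 = 33.4 mg/L.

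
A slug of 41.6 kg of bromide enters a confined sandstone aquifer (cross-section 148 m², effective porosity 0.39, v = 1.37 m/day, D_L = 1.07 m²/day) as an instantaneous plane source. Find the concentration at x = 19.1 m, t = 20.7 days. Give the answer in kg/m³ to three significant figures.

0.0164 kg/m³

For an instantaneous plane source, C(x,t) = M/(n_e·A·√(4πDt)) · exp(−(x−vt)²/(4Dt)), with n_e·A the pore (flow) area.
Plume center vt = 1.37 × 20.7 = 28.359 m, so the well at 19.1 m is 9.259 m upgradient of the peak.
√(4πDt) = 16.68 m, giving peak height M/(n_e·A·√(4πDt)) = 41.6/(0.39 × 148 × 16.68) = 0.04321 kg/m³.
(x−vt)²/(4Dt) = (-9.259)²/(4 × 1.07 × 20.7) = 0.9676; exp(−0.9676) = 0.3800.
C = 0.04321 × 0.3800 = 0.0164 kg/m³.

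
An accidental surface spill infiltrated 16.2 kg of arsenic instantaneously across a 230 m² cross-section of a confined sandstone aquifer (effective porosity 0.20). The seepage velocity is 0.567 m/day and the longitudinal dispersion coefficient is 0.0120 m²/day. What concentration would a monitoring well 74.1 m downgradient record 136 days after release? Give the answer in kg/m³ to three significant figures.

For an instantaneous plane source, C(x,t) = M/(n_e·A·√(4πDt)) · exp(−(x−vt)²/(4Dt)), with n_e·A the pore (flow) area.
Plume center vt = 0.567 × 136 = 77.112 m, so the well at 74.1 m is 3.012 m upgradient of the peak.
√(4πDt) = 4.529 m, giving peak height M/(n_e·A·√(4πDt)) = 16.2/(0.20 × 230 × 4.529) = 0.07776 kg/m³.
(x−vt)²/(4Dt) = (-3.012)²/(4 × 0.0120 × 136) = 1.390; exp(−1.390) = 0.2491.
C = 0.07776 × 0.2491 = 0.0194 kg/m³.

0.0194 kg/m³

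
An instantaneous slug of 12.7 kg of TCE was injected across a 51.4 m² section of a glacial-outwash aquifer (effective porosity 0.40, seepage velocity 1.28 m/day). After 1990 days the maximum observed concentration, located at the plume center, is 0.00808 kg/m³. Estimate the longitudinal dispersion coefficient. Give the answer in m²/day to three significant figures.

At the plume center C_max = M/(n_e·A·√(4πDt)), so D = M²/(4πt·(n_e·A·C_max)²).
n_e·A·C_max = 0.40 × 51.4 × 0.00808 = 0.1661 kg/m.
D = 12.7²/(4π × 1990 × 0.1661²) = 0.234 m²/day.

0.234 m²/day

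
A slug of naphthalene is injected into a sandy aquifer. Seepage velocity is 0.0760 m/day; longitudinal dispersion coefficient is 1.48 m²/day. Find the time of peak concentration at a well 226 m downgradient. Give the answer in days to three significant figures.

2730 days

For the 1D instantaneous-source solution, setting ∂C/∂t = 0 at fixed x gives v²t² + 2Dt − x² = 0, so t = (√(D² + v²x²) − D)/v².
√(D² + v²x²) = √(1.48² + 0.0760² × 226²) = 17.24; v² = 0.005776.
t = (17.24 − 1.48)/0.005776 = 2730 days (vs. the pure-advection estimate x/v = 2970 d).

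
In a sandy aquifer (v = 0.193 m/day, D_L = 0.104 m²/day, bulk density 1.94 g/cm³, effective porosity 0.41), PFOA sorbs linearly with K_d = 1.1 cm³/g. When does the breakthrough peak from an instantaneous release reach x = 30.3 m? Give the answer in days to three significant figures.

957 days

Retardation factor R = 1 + ρ_b·K_d/n = 1 + 1.94 × 1.1/0.41 = 6.205.
Sorption retards both mechanisms: v_R = v/R = 0.03110 m/day, D_R = D/R = 0.01676 m²/day.
Peak time from v_R²t² + 2D_R t − x² = 0: t = (√(D_R² + v_R²x²) − D_R)/v_R².
√(D_R² + v_R²x²) = √(0.01676² + 0.03110² × 30.3²) = 0.9425; v_R² = 0.0009672.
t = (0.9425 − 0.01676)/0.0009672 = 957 days.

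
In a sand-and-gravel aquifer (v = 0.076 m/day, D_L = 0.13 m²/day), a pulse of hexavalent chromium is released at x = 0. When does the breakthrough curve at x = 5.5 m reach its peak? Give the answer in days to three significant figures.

53.3 days

For the 1D instantaneous-source solution, setting ∂C/∂t = 0 at fixed x gives v²t² + 2Dt − x² = 0, so t = (√(D² + v²x²) − D)/v².
√(D² + v²x²) = √(0.13² + 0.076² × 5.5²) = 0.4377; v² = 0.005776.
t = (0.4377 − 0.13)/0.005776 = 53.3 days (vs. the pure-advection estimate x/v = 72.4 d).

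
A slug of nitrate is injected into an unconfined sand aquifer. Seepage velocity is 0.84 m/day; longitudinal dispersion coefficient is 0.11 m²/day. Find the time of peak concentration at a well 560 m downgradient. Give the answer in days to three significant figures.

667 days

For the 1D instantaneous-source solution, setting ∂C/∂t = 0 at fixed x gives v²t² + 2Dt − x² = 0, so t = (√(D² + v²x²) − D)/v².
√(D² + v²x²) = √(0.11² + 0.84² × 560²) = 470.4; v² = 0.7056.
t = (470.4 − 0.11)/0.7056 = 667 days (vs. the pure-advection estimate x/v = 667 d).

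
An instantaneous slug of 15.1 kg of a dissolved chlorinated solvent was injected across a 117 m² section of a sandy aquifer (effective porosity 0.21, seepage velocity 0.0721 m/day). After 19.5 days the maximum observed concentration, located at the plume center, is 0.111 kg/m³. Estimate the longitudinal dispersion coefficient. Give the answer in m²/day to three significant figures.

At the plume center C_max = M/(n_e·A·√(4πDt)), so D = M²/(4πt·(n_e·A·C_max)²).
n_e·A·C_max = 0.21 × 117 × 0.111 = 2.727 kg/m.
D = 15.1²/(4π × 19.5 × 2.727²) = 0.125 m²/day.

0.125 m²/day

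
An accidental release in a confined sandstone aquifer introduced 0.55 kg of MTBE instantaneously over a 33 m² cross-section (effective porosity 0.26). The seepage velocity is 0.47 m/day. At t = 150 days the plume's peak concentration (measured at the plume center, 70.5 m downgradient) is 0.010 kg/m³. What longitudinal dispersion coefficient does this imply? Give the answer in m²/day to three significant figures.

0.0218 m²/day

At the plume center C_max = M/(n_e·A·√(4πDt)), so D = M²/(4πt·(n_e·A·C_max)²).
n_e·A·C_max = 0.26 × 33 × 0.010 = 0.08580 kg/m.
D = 0.55²/(4π × 150 × 0.08580²) = 0.0218 m²/day.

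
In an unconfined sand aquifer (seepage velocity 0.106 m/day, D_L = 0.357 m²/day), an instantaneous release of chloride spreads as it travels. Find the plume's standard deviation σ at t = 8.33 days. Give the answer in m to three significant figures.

Dispersive spreading gives a Gaussian with σ² = 2Dt; advection only shifts the center.
σ = √(2 × 0.357 × 8.33) = 2.44 m.

2.44 m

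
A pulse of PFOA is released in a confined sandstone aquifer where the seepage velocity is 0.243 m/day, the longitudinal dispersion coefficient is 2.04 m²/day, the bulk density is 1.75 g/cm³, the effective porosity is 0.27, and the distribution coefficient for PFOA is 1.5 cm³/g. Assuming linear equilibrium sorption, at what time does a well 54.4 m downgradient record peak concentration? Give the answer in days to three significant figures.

2060 days

Retardation factor R = 1 + ρ_b·K_d/n = 1 + 1.75 × 1.5/0.27 = 10.72.
Sorption retards both mechanisms: v_R = v/R = 0.02267 m/day, D_R = D/R = 0.1903 m²/day.
Peak time from v_R²t² + 2D_R t − x² = 0: t = (√(D_R² + v_R²x²) − D_R)/v_R².
√(D_R² + v_R²x²) = √(0.1903² + 0.02267² × 54.4²) = 1.248; v_R² = 0.0005139.
t = (1.248 − 0.1903)/0.0005139 = 2060 days.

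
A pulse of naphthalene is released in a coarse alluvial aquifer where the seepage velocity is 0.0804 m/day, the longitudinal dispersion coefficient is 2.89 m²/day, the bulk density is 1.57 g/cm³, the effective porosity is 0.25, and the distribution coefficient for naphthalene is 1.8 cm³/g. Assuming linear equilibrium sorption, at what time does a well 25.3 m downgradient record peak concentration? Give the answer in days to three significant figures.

1230 days

Retardation factor R = 1 + ρ_b·K_d/n = 1 + 1.57 × 1.8/0.25 = 12.30.
Sorption retards both mechanisms: v_R = v/R = 0.006537 m/day, D_R = D/R = 0.2350 m²/day.
Peak time from v_R²t² + 2D_R t − x² = 0: t = (√(D_R² + v_R²x²) − D_R)/v_R².
√(D_R² + v_R²x²) = √(0.2350² + 0.006537² × 25.3²) = 0.2874; v_R² = 4.273e-05.
t = (0.2874 − 0.2350)/4.273e-05 = 1230 days.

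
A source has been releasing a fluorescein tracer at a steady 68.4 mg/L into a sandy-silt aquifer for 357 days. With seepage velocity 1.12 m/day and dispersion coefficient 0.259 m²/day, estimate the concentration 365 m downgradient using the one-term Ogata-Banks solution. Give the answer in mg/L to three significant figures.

For a continuous step input, C/C₀ ≈ ½·erfc((x−vt)/(2√(Dt))).
vt = 1.12 × 357 = 399.84 m and 2√(Dt) = 2√(0.259 × 357) = 19.23 m.
Argument (x−vt)/(2√(Dt)) = (365 − 399.84)/19.23 = -1.812; ½·erfc(-1.812) = 0.9948.
C = 68.4 × 0.9948 = 68.0 mg/L.

68.0 mg/L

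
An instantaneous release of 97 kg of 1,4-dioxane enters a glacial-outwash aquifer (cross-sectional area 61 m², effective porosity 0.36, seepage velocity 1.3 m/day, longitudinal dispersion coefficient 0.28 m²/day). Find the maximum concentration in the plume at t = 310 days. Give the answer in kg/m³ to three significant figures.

0.134 kg/m³

The peak of an instantaneous 1D plume sits at x = vt; there the Gaussian factor is 1 and C_max = M/(n_e·A·√(4πDt)), where n_e·A is the pore area the mass is dissolved in.
√(4πDt) = √(4π × 0.28 × 310) = 33.03 m, so C_max = 97/(0.36 × 61 × 33.03) = 0.134 kg/m³.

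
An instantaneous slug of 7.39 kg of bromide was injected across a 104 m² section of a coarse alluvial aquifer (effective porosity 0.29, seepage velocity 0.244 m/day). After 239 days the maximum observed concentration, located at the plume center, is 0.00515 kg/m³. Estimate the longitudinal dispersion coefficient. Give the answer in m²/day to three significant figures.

0.754 m²/day

At the plume center C_max = M/(n_e·A·√(4πDt)), so D = M²/(4πt·(n_e·A·C_max)²).
n_e·A·C_max = 0.29 × 104 × 0.00515 = 0.1553 kg/m.
D = 7.39²/(4π × 239 × 0.1553²) = 0.754 m²/day.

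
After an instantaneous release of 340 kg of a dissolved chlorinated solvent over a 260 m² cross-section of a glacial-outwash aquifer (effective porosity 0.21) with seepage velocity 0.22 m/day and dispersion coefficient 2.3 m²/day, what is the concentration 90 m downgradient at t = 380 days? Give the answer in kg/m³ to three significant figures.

0.0587 kg/m³

For an instantaneous plane source, C(x,t) = M/(n_e·A·√(4πDt)) · exp(−(x−vt)²/(4Dt)), with n_e·A the pore (flow) area.
Plume center vt = 0.22 × 380 = 83.6 m, so the well at 90 m is 6.4 m downgradient of the peak.
√(4πDt) = 104.8 m, giving peak height M/(n_e·A·√(4πDt)) = 340/(0.21 × 260 × 104.8) = 0.05942 kg/m³.
(x−vt)²/(4Dt) = (6.4)²/(4 × 2.3 × 380) = 0.01172; exp(−0.01172) = 0.9883.
C = 0.05942 × 0.9883 = 0.0587 kg/m³.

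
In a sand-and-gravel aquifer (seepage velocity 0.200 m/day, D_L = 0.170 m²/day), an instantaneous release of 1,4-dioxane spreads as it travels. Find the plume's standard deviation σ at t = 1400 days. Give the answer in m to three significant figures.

Dispersive spreading gives a Gaussian with σ² = 2Dt; advection only shifts the center.
σ = √(2 × 0.170 × 1400) = 21.8 m.

21.8 m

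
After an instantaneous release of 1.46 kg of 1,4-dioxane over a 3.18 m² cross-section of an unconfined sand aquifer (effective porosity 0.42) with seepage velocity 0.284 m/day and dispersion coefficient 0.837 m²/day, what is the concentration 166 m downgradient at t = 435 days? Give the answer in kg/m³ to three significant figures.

For an instantaneous plane source, C(x,t) = M/(n_e·A·√(4πDt)) · exp(−(x−vt)²/(4Dt)), with n_e·A the pore (flow) area.
Plume center vt = 0.284 × 435 = 123.54 m, so the well at 166 m is 42.46 m downgradient of the peak.
√(4πDt) = 67.64 m, giving peak height M/(n_e·A·√(4πDt)) = 1.46/(0.42 × 3.18 × 67.64) = 0.01616 kg/m³.
(x−vt)²/(4Dt) = (42.46)²/(4 × 0.837 × 435) = 1.238; exp(−1.238) = 0.2900.
C = 0.01616 × 0.2900 = 0.00469 kg/m³.

0.00469 kg/m³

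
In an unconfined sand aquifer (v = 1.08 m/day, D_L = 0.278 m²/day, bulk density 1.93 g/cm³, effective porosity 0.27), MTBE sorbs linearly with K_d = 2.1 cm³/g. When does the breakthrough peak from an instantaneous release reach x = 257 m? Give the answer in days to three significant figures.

Retardation factor R = 1 + ρ_b·K_d/n = 1 + 1.93 × 2.1/0.27 = 16.01.
Sorption retards both mechanisms: v_R = v/R = 0.06746 m/day, D_R = D/R = 0.01736 m²/day.
Peak time from v_R²t² + 2D_R t − x² = 0: t = (√(D_R² + v_R²x²) − D_R)/v_R².
√(D_R² + v_R²x²) = √(0.01736² + 0.06746² × 257²) = 17.34; v_R² = 0.004551.
t = (17.34 − 0.01736)/0.004551 = 3810 days.

3810 days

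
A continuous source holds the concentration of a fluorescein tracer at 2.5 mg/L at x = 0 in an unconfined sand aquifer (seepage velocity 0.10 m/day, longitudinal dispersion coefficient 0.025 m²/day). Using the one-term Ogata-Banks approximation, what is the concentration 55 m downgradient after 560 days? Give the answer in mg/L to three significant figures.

For a continuous step input, C/C₀ ≈ ½·erfc((x−vt)/(2√(Dt))).
vt = 0.10 × 560 = 56 m and 2√(Dt) = 2√(0.025 × 560) = 7.483 m.
Argument (x−vt)/(2√(Dt)) = (55 − 56)/7.483 = -0.1336; ½·erfc(-0.1336) = 0.5749.
C = 2.5 × 0.5749 = 1.44 mg/L.

1.44 mg/L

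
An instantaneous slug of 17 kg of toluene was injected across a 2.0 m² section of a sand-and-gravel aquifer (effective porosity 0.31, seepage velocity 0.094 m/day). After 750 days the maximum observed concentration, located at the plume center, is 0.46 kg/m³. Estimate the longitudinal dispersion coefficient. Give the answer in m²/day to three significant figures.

At the plume center C_max = M/(n_e·A·√(4πDt)), so D = M²/(4πt·(n_e·A·C_max)²).
n_e·A·C_max = 0.31 × 2.0 × 0.46 = 0.2852 kg/m.
D = 17²/(4π × 750 × 0.2852²) = 0.377 m²/day.

0.377 m²/day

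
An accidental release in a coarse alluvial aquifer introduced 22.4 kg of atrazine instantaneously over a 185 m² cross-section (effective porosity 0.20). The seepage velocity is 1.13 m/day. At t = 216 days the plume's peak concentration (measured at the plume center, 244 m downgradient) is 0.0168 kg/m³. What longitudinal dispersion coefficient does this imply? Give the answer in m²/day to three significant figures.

0.478 m²/day

At the plume center C_max = M/(n_e·A·√(4πDt)), so D = M²/(4πt·(n_e·A·C_max)²).
n_e·A·C_max = 0.20 × 185 × 0.0168 = 0.6216 kg/m.
D = 22.4²/(4π × 216 × 0.6216²) = 0.478 m²/day.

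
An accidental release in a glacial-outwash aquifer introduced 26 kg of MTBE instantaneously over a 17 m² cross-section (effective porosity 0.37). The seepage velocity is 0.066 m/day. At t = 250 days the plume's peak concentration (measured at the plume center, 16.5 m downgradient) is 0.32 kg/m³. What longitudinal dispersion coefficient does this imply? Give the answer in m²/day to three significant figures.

At the plume center C_max = M/(n_e·A·√(4πDt)), so D = M²/(4πt·(n_e·A·C_max)²).
n_e·A·C_max = 0.37 × 17 × 0.32 = 2.013 kg/m.
D = 26²/(4π × 250 × 2.013²) = 0.0531 m²/day.

0.0531 m²/day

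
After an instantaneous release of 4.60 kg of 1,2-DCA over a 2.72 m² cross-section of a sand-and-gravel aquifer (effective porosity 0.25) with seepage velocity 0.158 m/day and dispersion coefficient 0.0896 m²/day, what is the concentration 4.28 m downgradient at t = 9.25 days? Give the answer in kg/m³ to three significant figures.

For an instantaneous plane source, C(x,t) = M/(n_e·A·√(4πDt)) · exp(−(x−vt)²/(4Dt)), with n_e·A the pore (flow) area.
Plume center vt = 0.158 × 9.25 = 1.4615 m, so the well at 4.28 m is 2.8185 m downgradient of the peak.
√(4πDt) = 3.227 m, giving peak height M/(n_e·A·√(4πDt)) = 4.60/(0.25 × 2.72 × 3.227) = 2.096 kg/m³.
(x−vt)²/(4Dt) = (2.8185)²/(4 × 0.0896 × 9.25) = 2.396; exp(−2.396) = 0.09108.
C = 2.096 × 0.09108 = 0.191 kg/m³.

0.191 kg/m³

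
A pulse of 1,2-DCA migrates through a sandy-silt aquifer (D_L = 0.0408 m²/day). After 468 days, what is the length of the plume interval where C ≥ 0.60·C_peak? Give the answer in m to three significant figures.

The plume is Gaussian with σ = √(2Dt) = √(2 × 0.0408 × 468) = 6.180 m.
C/C_peak = exp(−Δx²/(2σ²)) = 0.60 ⇒ Δx = σ·√(−2 ln 0.60) = 6.180 × 1.011 = 6.248 m.
Width = 2Δx = 12.5 m.

12.5 m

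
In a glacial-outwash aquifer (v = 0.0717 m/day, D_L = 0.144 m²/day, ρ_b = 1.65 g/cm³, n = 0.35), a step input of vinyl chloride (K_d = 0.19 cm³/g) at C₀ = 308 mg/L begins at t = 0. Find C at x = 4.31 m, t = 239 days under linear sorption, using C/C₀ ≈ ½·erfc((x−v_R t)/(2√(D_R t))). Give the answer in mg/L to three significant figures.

Retardation factor R = 1 + ρ_b·K_d/n = 1 + 1.65 × 0.19/0.35 = 1.896.
Sorption retards both mechanisms: v_R = v/R = 0.03782 m/day, D_R = D/R = 0.07595 m²/day.
v_R·t = 0.03782 × 239 = 9.03898 m; 2√(D_R t) = 8.521 m; argument = (4.31 − 9.03898)/8.521 = -0.5550.
C = C₀ × ½·erfc(-0.5550) = 308 × 0.7837 = 241 mg/L.

241 mg/L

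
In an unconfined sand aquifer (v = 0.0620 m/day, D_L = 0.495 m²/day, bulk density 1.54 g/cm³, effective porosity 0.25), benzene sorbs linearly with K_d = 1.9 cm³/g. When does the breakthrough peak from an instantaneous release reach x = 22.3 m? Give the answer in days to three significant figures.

Retardation factor R = 1 + ρ_b·K_d/n = 1 + 1.54 × 1.9/0.25 = 12.70.
Sorption retards both mechanisms: v_R = v/R = 0.004882 m/day, D_R = D/R = 0.03898 m²/day.
Peak time from v_R²t² + 2D_R t − x² = 0: t = (√(D_R² + v_R²x²) − D_R)/v_R².
√(D_R² + v_R²x²) = √(0.03898² + 0.004882² × 22.3²) = 0.1156; v_R² = 2.383e-05.
t = (0.1156 − 0.03898)/2.383e-05 = 3220 days.

3220 days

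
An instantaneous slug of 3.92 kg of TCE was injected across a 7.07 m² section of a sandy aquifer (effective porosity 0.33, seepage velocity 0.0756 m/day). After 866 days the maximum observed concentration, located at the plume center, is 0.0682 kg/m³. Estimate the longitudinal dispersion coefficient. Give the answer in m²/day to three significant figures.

At the plume center C_max = M/(n_e·A·√(4πDt)), so D = M²/(4πt·(n_e·A·C_max)²).
n_e·A·C_max = 0.33 × 7.07 × 0.0682 = 0.1591 kg/m.
D = 3.92²/(4π × 866 × 0.1591²) = 0.0558 m²/day.

0.0558 m²/day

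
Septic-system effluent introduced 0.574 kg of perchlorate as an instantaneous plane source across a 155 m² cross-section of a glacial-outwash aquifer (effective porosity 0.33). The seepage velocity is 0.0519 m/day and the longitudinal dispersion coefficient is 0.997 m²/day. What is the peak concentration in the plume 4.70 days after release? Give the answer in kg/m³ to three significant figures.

0.00146 kg/m³

The peak of an instantaneous 1D plume sits at x = vt; there the Gaussian factor is 1 and C_max = M/(n_e·A·√(4πDt)), where n_e·A is the pore area the mass is dissolved in.
√(4πDt) = √(4π × 0.997 × 4.70) = 7.674 m, so C_max = 0.574/(0.33 × 155 × 7.674) = 0.00146 kg/m³.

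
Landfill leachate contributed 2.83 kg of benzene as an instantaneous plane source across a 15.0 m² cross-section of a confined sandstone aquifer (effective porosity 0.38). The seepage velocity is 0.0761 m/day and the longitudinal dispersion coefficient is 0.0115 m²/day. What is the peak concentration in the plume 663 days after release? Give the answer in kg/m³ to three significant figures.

The peak of an instantaneous 1D plume sits at x = vt; there the Gaussian factor is 1 and C_max = M/(n_e·A·√(4πDt)), where n_e·A is the pore area the mass is dissolved in.
√(4πDt) = √(4π × 0.0115 × 663) = 9.788 m, so C_max = 2.83/(0.38 × 15.0 × 9.788) = 0.0507 kg/m³.

0.0507 kg/m³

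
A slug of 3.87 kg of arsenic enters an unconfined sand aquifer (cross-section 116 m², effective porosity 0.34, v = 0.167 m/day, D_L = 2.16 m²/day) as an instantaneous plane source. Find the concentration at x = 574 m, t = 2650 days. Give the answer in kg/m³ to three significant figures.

0.000172 kg/m³

For an instantaneous plane source, C(x,t) = M/(n_e·A·√(4πDt)) · exp(−(x−vt)²/(4Dt)), with n_e·A the pore (flow) area.
Plume center vt = 0.167 × 2650 = 442.55 m, so the well at 574 m is 131.45 m downgradient of the peak.
√(4πDt) = 268.2 m, giving peak height M/(n_e·A·√(4πDt)) = 3.87/(0.34 × 116 × 268.2) = 0.0003659 kg/m³.
(x−vt)²/(4Dt) = (131.45)²/(4 × 2.16 × 2650) = 0.7547; exp(−0.7547) = 0.4702.
C = 0.0003659 × 0.4702 = 0.000172 kg/m³.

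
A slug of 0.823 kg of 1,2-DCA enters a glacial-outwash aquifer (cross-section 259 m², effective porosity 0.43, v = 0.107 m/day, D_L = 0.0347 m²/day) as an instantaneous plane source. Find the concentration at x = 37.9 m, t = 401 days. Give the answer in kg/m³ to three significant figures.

0.000356 kg/m³

For an instantaneous plane source, C(x,t) = M/(n_e·A·√(4πDt)) · exp(−(x−vt)²/(4Dt)), with n_e·A the pore (flow) area.
Plume center vt = 0.107 × 401 = 42.907 m, so the well at 37.9 m is 5.007 m upgradient of the peak.
√(4πDt) = 13.22 m, giving peak height M/(n_e·A·√(4πDt)) = 0.823/(0.43 × 259 × 13.22) = 0.0005590 kg/m³.
(x−vt)²/(4Dt) = (-5.007)²/(4 × 0.0347 × 401) = 0.4504; exp(−0.4504) = 0.6374.
C = 0.0005590 × 0.6374 = 0.000356 kg/m³.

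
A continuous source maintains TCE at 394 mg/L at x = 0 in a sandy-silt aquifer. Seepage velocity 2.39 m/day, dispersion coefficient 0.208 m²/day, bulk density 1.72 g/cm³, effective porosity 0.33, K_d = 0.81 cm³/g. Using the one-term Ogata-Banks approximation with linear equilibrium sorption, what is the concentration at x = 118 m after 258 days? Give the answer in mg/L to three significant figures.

Retardation factor R = 1 + ρ_b·K_d/n = 1 + 1.72 × 0.81/0.33 = 5.222.
Sorption retards both mechanisms: v_R = v/R = 0.4577 m/day, D_R = D/R = 0.03983 m²/day.
v_R·t = 0.4577 × 258 = 118.0866 m; 2√(D_R t) = 6.411 m; argument = (118 − 118.0866)/6.411 = -0.01351.
C = C₀ × ½·erfc(-0.01351) = 394 × 0.5076 = 200 mg/L.

200 mg/L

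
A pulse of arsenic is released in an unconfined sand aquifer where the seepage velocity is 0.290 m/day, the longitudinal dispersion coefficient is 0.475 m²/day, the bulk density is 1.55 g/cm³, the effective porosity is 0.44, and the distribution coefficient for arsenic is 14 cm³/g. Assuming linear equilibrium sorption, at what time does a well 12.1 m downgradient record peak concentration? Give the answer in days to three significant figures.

1830 days

Retardation factor R = 1 + ρ_b·K_d/n = 1 + 1.55 × 14/0.44 = 50.32.
Sorption retards both mechanisms: v_R = v/R = 0.005763 m/day, D_R = D/R = 0.009440 m²/day.
Peak time from v_R²t² + 2D_R t − x² = 0: t = (√(D_R² + v_R²x²) − D_R)/v_R².
√(D_R² + v_R²x²) = √(0.009440² + 0.005763² × 12.1²) = 0.07037; v_R² = 3.321e-05.
t = (0.07037 − 0.009440)/3.321e-05 = 1830 days.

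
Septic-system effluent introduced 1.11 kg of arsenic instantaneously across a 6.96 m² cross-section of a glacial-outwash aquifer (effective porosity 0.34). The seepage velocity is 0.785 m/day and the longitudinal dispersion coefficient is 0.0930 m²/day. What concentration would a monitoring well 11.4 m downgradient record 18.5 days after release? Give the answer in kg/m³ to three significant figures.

For an instantaneous plane source, C(x,t) = M/(n_e·A·√(4πDt)) · exp(−(x−vt)²/(4Dt)), with n_e·A the pore (flow) area.
Plume center vt = 0.785 × 18.5 = 14.5225 m, so the well at 11.4 m is 3.1225 m upgradient of the peak.
√(4πDt) = 4.650 m, giving peak height M/(n_e·A·√(4πDt)) = 1.11/(0.34 × 6.96 × 4.650) = 0.1009 kg/m³.
(x−vt)²/(4Dt) = (-3.1225)²/(4 × 0.0930 × 18.5) = 1.417; exp(−1.417) = 0.2424.
C = 0.1009 × 0.2424 = 0.0245 kg/m³.

0.0245 kg/m³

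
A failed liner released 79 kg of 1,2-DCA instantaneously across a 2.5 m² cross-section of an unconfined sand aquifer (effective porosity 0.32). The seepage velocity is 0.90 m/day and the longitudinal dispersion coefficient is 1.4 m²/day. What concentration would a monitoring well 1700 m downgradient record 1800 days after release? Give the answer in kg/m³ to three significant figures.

For an instantaneous plane source, C(x,t) = M/(n_e·A·√(4πDt)) · exp(−(x−vt)²/(4Dt)), with n_e·A the pore (flow) area.
Plume center vt = 0.90 × 1800 = 1620 m, so the well at 1700 m is 80 m downgradient of the peak.
√(4πDt) = 178.0 m, giving peak height M/(n_e·A·√(4πDt)) = 79/(0.32 × 2.5 × 178.0) = 0.5548 kg/m³.
(x−vt)²/(4Dt) = (80)²/(4 × 1.4 × 1800) = 0.6349; exp(−0.6349) = 0.5300.
C = 0.5548 × 0.5300 = 0.294 kg/m³.

0.294 kg/m³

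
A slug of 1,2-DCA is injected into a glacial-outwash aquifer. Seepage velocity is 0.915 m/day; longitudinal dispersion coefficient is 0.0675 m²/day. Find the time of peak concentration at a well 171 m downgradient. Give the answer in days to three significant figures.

For the 1D instantaneous-source solution, setting ∂C/∂t = 0 at fixed x gives v²t² + 2Dt − x² = 0, so t = (√(D² + v²x²) − D)/v².
√(D² + v²x²) = √(0.0675² + 0.915² × 171²) = 156.5; v² = 0.837225.
t = (156.5 − 0.0675)/0.837225 = 187 days (vs. the pure-advection estimate x/v = 187 d).

187 days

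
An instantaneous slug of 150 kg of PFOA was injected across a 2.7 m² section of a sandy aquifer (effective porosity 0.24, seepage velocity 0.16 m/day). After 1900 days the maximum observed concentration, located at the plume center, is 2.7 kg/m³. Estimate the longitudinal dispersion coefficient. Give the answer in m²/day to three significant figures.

0.308 m²/day

At the plume center C_max = M/(n_e·A·√(4πDt)), so D = M²/(4πt·(n_e·A·C_max)²).
n_e·A·C_max = 0.24 × 2.7 × 2.7 = 1.750 kg/m.
D = 150²/(4π × 1900 × 1.750²) = 0.308 m²/day.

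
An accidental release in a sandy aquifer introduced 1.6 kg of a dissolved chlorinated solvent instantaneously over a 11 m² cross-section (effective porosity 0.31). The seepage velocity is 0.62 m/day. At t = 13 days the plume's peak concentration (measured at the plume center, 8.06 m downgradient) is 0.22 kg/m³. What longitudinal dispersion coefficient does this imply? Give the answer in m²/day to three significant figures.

0.0278 m²/day

At the plume center C_max = M/(n_e·A·√(4πDt)), so D = M²/(4πt·(n_e·A·C_max)²).
n_e·A·C_max = 0.31 × 11 × 0.22 = 0.7502 kg/m.
D = 1.6²/(4π × 13 × 0.7502²) = 0.0278 m²/day.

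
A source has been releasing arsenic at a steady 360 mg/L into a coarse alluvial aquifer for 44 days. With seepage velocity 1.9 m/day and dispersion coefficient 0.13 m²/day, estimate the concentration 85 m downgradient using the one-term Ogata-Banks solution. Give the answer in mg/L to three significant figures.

For a continuous step input, C/C₀ ≈ ½·erfc((x−vt)/(2√(Dt))).
vt = 1.9 × 44 = 83.6 m and 2√(Dt) = 2√(0.13 × 44) = 4.783 m.
Argument (x−vt)/(2√(Dt)) = (85 − 83.6)/4.783 = 0.2927; ½·erfc(0.2927) = 0.3395.
C = 360 × 0.3395 = 122 mg/L.

122 mg/L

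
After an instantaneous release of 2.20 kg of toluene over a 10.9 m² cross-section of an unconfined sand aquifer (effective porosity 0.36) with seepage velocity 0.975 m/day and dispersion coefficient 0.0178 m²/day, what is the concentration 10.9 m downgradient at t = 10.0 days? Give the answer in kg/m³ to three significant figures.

For an instantaneous plane source, C(x,t) = M/(n_e·A·√(4πDt)) · exp(−(x−vt)²/(4Dt)), with n_e·A the pore (flow) area.
Plume center vt = 0.975 × 10.0 = 9.75 m, so the well at 10.9 m is 1.15 m downgradient of the peak.
√(4πDt) = 1.496 m, giving peak height M/(n_e·A·√(4πDt)) = 2.20/(0.36 × 10.9 × 1.496) = 0.3748 kg/m³.
(x−vt)²/(4Dt) = (1.15)²/(4 × 0.0178 × 10.0) = 1.857; exp(−1.857) = 0.1561.
C = 0.3748 × 0.1561 = 0.0585 kg/m³.

0.0585 kg/m³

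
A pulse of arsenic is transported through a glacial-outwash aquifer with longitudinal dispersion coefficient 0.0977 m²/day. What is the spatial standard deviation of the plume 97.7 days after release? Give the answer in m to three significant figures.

4.37 m

Dispersive spreading gives a Gaussian with σ² = 2Dt; advection only shifts the center.
σ = √(2 × 0.0977 × 97.7) = 4.37 m.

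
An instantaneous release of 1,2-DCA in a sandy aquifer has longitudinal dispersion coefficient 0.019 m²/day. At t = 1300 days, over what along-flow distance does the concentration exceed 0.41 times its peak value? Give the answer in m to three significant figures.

18.8 m

The plume is Gaussian with σ = √(2Dt) = √(2 × 0.019 × 1300) = 7.029 m.
C/C_peak = exp(−Δx²/(2σ²)) = 0.41 ⇒ Δx = σ·√(−2 ln 0.41) = 7.029 × 1.335 = 9.384 m.
Width = 2Δx = 18.8 m.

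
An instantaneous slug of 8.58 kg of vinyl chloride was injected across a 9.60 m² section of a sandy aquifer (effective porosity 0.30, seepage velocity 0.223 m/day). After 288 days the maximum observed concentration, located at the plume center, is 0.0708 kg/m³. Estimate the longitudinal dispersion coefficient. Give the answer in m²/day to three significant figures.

At the plume center C_max = M/(n_e·A·√(4πDt)), so D = M²/(4πt·(n_e·A·C_max)²).
n_e·A·C_max = 0.30 × 9.60 × 0.0708 = 0.2039 kg/m.
D = 8.58²/(4π × 288 × 0.2039²) = 0.489 m²/day.

0.489 m²/day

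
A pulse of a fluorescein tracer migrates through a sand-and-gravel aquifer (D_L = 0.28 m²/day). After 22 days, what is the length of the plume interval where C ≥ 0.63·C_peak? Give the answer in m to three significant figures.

The plume is Gaussian with σ = √(2Dt) = √(2 × 0.28 × 22) = 3.510 m.
C/C_peak = exp(−Δx²/(2σ²)) = 0.63 ⇒ Δx = σ·√(−2 ln 0.63) = 3.510 × 0.9613 = 3.374 m.
Width = 2Δx = 6.75 m.

6.75 m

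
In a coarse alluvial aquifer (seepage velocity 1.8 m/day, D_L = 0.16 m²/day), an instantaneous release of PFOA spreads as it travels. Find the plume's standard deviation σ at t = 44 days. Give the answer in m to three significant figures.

3.75 m

Dispersive spreading gives a Gaussian with σ² = 2Dt; advection only shifts the center.
σ = √(2 × 0.16 × 44) = 3.75 m.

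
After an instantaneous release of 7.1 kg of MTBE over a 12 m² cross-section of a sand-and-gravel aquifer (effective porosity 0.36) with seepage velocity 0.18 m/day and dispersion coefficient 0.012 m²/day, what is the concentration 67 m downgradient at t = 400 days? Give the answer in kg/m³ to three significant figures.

For an instantaneous plane source, C(x,t) = M/(n_e·A·√(4πDt)) · exp(−(x−vt)²/(4Dt)), with n_e·A the pore (flow) area.
Plume center vt = 0.18 × 400 = 72 m, so the well at 67 m is 5 m upgradient of the peak.
√(4πDt) = 7.767 m, giving peak height M/(n_e·A·√(4πDt)) = 7.1/(0.36 × 12 × 7.767) = 0.2116 kg/m³.
(x−vt)²/(4Dt) = (-5)²/(4 × 0.012 × 400) = 1.302; exp(−1.302) = 0.2720.
C = 0.2116 × 0.2720 = 0.0576 kg/m³.

0.0576 kg/m³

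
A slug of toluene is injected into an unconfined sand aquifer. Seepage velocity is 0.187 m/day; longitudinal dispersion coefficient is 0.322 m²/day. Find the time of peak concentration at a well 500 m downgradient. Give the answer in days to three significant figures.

2660 days

For the 1D instantaneous-source solution, setting ∂C/∂t = 0 at fixed x gives v²t² + 2Dt − x² = 0, so t = (√(D² + v²x²) − D)/v².
√(D² + v²x²) = √(0.322² + 0.187² × 500²) = 93.50; v² = 0.034969.
t = (93.50 − 0.322)/0.034969 = 2660 days (vs. the pure-advection estimate x/v = 2670 d).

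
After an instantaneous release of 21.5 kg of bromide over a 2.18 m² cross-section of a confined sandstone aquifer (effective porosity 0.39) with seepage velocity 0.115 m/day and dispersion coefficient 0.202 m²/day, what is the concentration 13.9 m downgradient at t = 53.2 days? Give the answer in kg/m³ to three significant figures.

For an instantaneous plane source, C(x,t) = M/(n_e·A·√(4πDt)) · exp(−(x−vt)²/(4Dt)), with n_e·A the pore (flow) area.
Plume center vt = 0.115 × 53.2 = 6.118 m, so the well at 13.9 m is 7.782 m downgradient of the peak.
√(4πDt) = 11.62 m, giving peak height M/(n_e·A·√(4πDt)) = 21.5/(0.39 × 2.18 × 11.62) = 2.176 kg/m³.
(x−vt)²/(4Dt) = (7.782)²/(4 × 0.202 × 53.2) = 1.409; exp(−1.409) = 0.2444.
C = 2.176 × 0.2444 = 0.532 kg/m³.

0.532 kg/m³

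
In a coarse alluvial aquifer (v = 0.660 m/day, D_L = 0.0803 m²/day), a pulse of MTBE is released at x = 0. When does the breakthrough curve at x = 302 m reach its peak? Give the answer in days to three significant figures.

For the 1D instantaneous-source solution, setting ∂C/∂t = 0 at fixed x gives v²t² + 2Dt − x² = 0, so t = (√(D² + v²x²) − D)/v².
√(D² + v²x²) = √(0.0803² + 0.660² × 302²) = 199.3; v² = 0.4356.
t = (199.3 − 0.0803)/0.4356 = 457 days (vs. the pure-advection estimate x/v = 458 d).

457 days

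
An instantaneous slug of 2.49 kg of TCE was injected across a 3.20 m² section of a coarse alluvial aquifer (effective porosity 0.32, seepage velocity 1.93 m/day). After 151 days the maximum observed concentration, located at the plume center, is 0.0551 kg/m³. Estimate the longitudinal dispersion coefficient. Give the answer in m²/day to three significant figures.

At the plume center C_max = M/(n_e·A·√(4πDt)), so D = M²/(4πt·(n_e·A·C_max)²).
n_e·A·C_max = 0.32 × 3.20 × 0.0551 = 0.05642 kg/m.
D = 2.49²/(4π × 151 × 0.05642²) = 1.03 m²/day.

1.03 m²/day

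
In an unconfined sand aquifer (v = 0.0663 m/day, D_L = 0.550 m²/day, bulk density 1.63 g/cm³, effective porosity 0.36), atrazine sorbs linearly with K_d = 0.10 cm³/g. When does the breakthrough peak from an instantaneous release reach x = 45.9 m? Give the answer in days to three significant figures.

840 days

Retardation factor R = 1 + ρ_b·K_d/n = 1 + 1.63 × 0.10/0.36 = 1.453.
Sorption retards both mechanisms: v_R = v/R = 0.04563 m/day, D_R = D/R = 0.3785 m²/day.
Peak time from v_R²t² + 2D_R t − x² = 0: t = (√(D_R² + v_R²x²) − D_R)/v_R².
√(D_R² + v_R²x²) = √(0.3785² + 0.04563² × 45.9²) = 2.128; v_R² = 0.002082.
t = (2.128 − 0.3785)/0.002082 = 840 days.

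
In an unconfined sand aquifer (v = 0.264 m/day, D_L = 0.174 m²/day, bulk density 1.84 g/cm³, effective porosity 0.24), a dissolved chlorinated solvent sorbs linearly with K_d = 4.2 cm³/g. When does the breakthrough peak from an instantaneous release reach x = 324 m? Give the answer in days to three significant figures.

40700 days

Retardation factor R = 1 + ρ_b·K_d/n = 1 + 1.84 × 4.2/0.24 = 33.20.
Sorption retards both mechanisms: v_R = v/R = 0.007952 m/day, D_R = D/R = 0.005241 m²/day.
Peak time from v_R²t² + 2D_R t − x² = 0: t = (√(D_R² + v_R²x²) − D_R)/v_R².
√(D_R² + v_R²x²) = √(0.005241² + 0.007952² × 324²) = 2.576; v_R² = 6.323e-05.
t = (2.576 − 0.005241)/6.323e-05 = 40700 days.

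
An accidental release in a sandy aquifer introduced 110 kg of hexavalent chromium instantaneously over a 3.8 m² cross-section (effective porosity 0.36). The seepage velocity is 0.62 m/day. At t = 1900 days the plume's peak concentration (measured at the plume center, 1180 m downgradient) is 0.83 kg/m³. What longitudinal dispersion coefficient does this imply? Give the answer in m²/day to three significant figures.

0.393 m²/day

At the plume center C_max = M/(n_e·A·√(4πDt)), so D = M²/(4πt·(n_e·A·C_max)²).
n_e·A·C_max = 0.36 × 3.8 × 0.83 = 1.135 kg/m.
D = 110²/(4π × 1900 × 1.135²) = 0.393 m²/day.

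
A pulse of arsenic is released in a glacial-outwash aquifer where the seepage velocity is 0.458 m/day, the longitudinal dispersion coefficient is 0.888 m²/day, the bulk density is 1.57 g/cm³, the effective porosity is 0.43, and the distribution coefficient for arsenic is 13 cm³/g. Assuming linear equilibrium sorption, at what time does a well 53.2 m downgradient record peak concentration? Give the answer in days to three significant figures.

5430 days

Retardation factor R = 1 + ρ_b·K_d/n = 1 + 1.57 × 13/0.43 = 48.47.
Sorption retards both mechanisms: v_R = v/R = 0.009449 m/day, D_R = D/R = 0.01832 m²/day.
Peak time from v_R²t² + 2D_R t − x² = 0: t = (√(D_R² + v_R²x²) − D_R)/v_R².
√(D_R² + v_R²x²) = √(0.01832² + 0.009449² × 53.2²) = 0.5030; v_R² = 8.928e-05.
t = (0.5030 − 0.01832)/8.928e-05 = 5430 days.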